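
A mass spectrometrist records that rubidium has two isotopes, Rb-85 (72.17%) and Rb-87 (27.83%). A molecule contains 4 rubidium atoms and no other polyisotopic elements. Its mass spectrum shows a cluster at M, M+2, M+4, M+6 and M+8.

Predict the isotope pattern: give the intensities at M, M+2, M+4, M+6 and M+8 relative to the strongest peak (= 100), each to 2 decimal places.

64.83 : 100.00 : 57.84 : 14.87 : 1.43

Each Rb atom is independently Rb-85 (p = 0.7217) or Rb-87 (q = 0.2783); the cluster is the binomial expansion (p + q)^4.
P(M) = 0.7217^4 = 0.271286
P(M+2) = 4 × 0.7217^3 × 0.2783^1 = 0.418450
P(M+4) = 6 × 0.7217^2 × 0.2783^2 = 0.242042
P(M+6) = 4 × 0.7217^1 × 0.2783^3 = 0.062224
P(M+8) = 0.2783^4 = 0.005999
The M+2 peak is largest (0.418450); scaling to 100 gives 64.83 : 100.00 : 57.84 : 14.87 : 1.43.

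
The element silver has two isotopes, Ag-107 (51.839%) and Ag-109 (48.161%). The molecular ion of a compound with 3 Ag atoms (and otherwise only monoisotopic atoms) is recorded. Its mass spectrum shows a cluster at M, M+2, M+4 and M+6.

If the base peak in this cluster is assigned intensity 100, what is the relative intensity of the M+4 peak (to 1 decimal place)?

Binomial terms of (0.51839 + 0.48161)^3: M 0.1393, M+2 0.3883, M+4 0.3607, M+6 0.1117 → M+2 is the base peak.
P(M+2) = C(3,1) × 0.51839^2 × 0.48161^1 = 3 × 0.26872819 × 0.48161 = 0.388267 (base)
P(M+4) = C(3,2) × 0.51839^1 × 0.48161^2 = 3 × 0.51839 × 0.23194819 = 0.360719
Relative intensity = 0.360719 / 0.388267 × 100 = 92.9

92.9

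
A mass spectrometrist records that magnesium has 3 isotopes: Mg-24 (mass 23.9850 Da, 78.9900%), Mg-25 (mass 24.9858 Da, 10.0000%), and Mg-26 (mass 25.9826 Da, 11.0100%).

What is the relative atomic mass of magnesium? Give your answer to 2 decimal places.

Ar = Σ fᵢ·mᵢ = 0.789900 × 23.9850 + 0.100000 × 24.9858 + 0.110100 × 25.9826
= 18.94575 + 2.49858 + 2.86068 = 24.30501 Da

24.31 Da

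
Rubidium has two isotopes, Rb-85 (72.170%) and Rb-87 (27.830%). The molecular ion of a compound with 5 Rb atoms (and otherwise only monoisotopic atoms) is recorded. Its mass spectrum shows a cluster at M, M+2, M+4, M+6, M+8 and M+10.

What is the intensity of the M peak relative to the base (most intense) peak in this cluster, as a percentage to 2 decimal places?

Binomial terms of (0.72170 + 0.27830)^5: M 0.1958, M+2 0.3775, M+4 0.2911, M+6 0.1123, M+8 0.0216, M+10 0.0017 → M+2 is the base peak.
P(M+2) = C(5,1) × 0.72170^4 × 0.27830^1 = 5 × 0.27128565 × 0.2783 = 0.377494 (base)
P(M) = C(5,0) × 0.72170^5 × 0.27830^0 = 1 × 0.19578685 × 1.0000 = 0.195787
Relative intensity = 0.195787 / 0.377494 × 100 = 51.86

51.86%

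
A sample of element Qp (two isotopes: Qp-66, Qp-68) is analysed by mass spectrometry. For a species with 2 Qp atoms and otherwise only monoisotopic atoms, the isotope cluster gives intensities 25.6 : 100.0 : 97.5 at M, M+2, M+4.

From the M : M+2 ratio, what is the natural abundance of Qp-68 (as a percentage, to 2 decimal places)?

66.14%

Write p for the Qp-66 fraction. I(M+2)/I(M) = [C(2,1)·p^1·(1−p)] / p^2 = 2·(1−p)/p = 100.0/25.6 = 3.9062
(1−p)/p = 3.9062/2 = 1.9531  ⇒  p = 1/(1 + 1.9531) = 0.3386
Qp-66: 33.86%, Qp-68: 66.14%.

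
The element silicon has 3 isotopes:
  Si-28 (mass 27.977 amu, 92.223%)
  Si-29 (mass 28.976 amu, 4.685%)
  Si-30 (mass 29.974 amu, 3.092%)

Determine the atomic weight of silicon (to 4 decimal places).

28.0856 amu

Weight each isotope mass by its fractional abundance: 0.92223 × 27.977 + 0.04685 × 28.976 + 0.03092 × 29.974
= 25.80123 + 1.35753 + 0.92680 = 28.08556 amu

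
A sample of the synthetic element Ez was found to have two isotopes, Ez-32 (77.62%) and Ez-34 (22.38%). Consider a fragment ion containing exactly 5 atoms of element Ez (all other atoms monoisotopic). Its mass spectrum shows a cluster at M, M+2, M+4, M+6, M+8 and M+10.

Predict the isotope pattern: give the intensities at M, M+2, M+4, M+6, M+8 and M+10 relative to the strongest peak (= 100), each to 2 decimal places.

Expanding (0.7762 + 0.2238)^5:
P(M) = 0.7762^5 = 0.281753
P(M+2) = 5 × 0.7762^4 × 0.2238^1 = 0.406186
P(M+4) = 10 × 0.7762^3 × 0.2238^2 = 0.234229
P(M+6) = 10 × 0.7762^2 × 0.2238^3 = 0.067535
P(M+8) = 5 × 0.7762^1 × 0.2238^4 = 0.009736
P(M+10) = 0.2238^5 = 0.000561
The M+2 peak is largest (0.406186); scaling to 100 gives 69.37 : 100.00 : 57.67 : 16.63 : 2.40 : 0.14.

69.37 : 100.00 : 57.67 : 16.63 : 2.40 : 0.14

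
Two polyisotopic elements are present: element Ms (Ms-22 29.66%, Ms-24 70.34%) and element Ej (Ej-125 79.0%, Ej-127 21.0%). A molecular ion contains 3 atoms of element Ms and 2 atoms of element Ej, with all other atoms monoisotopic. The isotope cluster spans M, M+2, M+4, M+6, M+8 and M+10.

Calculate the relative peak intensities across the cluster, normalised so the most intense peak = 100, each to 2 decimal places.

4.38 : 33.52 : 90.86 : 100.00 : 36.31 : 4.13

Element Ms pattern (n=3): 0.02609236 : 0.18563759 : 0.44024773 : 0.34802232
Element Ej pattern (n=2): 0.6241 : 0.3318 : 0.0441
Convolve the two distributions (both contribute in 2-u steps):
  M: 0.02609236×0.6241 = 0.016284
  M+2: 0.02609236×0.3318 + 0.18563759×0.6241 = 0.124514
  M+4: 0.02609236×0.0441 + 0.18563759×0.3318 + 0.44024773×0.6241 = 0.337504
  M+6: 0.18563759×0.0441 + 0.44024773×0.3318 + 0.34802232×0.6241 = 0.371462
  M+8: 0.44024773×0.0441 + 0.34802232×0.3318 = 0.134889
  M+10: 0.34802232×0.0441 = 0.015348
Scale to base peak (0.371462) = 100: 4.38 : 33.52 : 90.86 : 100.00 : 36.31 : 4.13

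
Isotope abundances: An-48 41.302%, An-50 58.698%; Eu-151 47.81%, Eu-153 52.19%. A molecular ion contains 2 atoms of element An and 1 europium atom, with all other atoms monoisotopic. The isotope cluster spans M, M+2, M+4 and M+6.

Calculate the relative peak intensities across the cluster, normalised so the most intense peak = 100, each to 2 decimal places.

19.52 : 76.80 : 100.00 : 43.04

Element An pattern (n=2): 0.17058552 : 0.48486896 : 0.34454552
Europium pattern (n=1): 0.4781 : 0.5219
Convolve the two distributions (both contribute in 2-u steps):
  M: 0.17058552×0.4781 = 0.081557
  M+2: 0.17058552×0.5219 + 0.48486896×0.4781 = 0.320844
  M+4: 0.48486896×0.5219 + 0.34454552×0.4781 = 0.417780
  M+6: 0.34454552×0.5219 = 0.179818
Scale to base peak (0.417780) = 100: 19.52 : 76.80 : 100.00 : 43.04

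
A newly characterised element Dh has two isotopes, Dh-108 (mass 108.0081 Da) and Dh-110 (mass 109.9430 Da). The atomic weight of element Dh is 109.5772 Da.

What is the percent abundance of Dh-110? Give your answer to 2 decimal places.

81.09%

With x = fraction of Dh-108 (so Dh-110 is 1 − x):
108.0081·x + 109.9430·(1 − x) = 109.5772
(108.0081 − 109.9430)·x = 109.5772 − 109.9430
x = -0.3658 / -1.9349 = 0.18905 → 18.91% Dh-108, 81.09% Dh-110.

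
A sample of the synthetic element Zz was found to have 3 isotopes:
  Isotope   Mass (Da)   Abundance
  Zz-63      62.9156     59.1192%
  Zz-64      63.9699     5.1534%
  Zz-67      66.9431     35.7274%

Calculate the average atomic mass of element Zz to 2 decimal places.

64.41 Da

Average mass = Σ (abundance × isotope mass) = 0.591192 × 62.9156 + 0.051534 × 63.9699 + 0.357274 × 66.9431
= 37.19520 + 3.29662 + 23.91703 = 64.40885 Da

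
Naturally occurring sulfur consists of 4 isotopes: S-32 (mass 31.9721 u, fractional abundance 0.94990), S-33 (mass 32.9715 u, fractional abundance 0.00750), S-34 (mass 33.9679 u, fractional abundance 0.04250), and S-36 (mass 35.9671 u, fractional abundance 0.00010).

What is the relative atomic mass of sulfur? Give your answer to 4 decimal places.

The abundance-weighted mean is 0.94990 × 31.9721 + 0.00750 × 32.9715 + 0.04250 × 33.9679 + 0.00010 × 35.9671
= 30.37030 + 0.24729 + 1.44364 + 0.00360 = 32.06483 u

32.0648 u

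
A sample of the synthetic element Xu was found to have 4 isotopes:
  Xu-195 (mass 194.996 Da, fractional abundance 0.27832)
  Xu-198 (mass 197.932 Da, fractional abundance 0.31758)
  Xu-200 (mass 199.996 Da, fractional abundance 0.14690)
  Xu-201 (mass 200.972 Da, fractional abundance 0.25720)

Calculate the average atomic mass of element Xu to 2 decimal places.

198.20 Da

Weight each isotope mass by its fractional abundance: 0.27832 × 194.996 + 0.31758 × 197.932 + 0.14690 × 199.996 + 0.25720 × 200.972
= 54.2713 + 62.8592 + 29.3794 + 51.6900 = 198.1999 Da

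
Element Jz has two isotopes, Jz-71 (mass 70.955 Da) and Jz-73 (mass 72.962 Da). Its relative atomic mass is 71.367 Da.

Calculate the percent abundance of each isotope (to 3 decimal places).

Jz-71: 79.472%, Jz-73: 20.528%

Let x be the fractional abundance of Jz-71; then Jz-73 has abundance 1 − x.
70.955·x + 72.962·(1 − x) = 71.367
(70.955 − 72.962)·x = 71.367 − 72.962
x = -1.595 / -2.007 = 0.79472 → 79.472% Jz-71, 20.528% Jz-73.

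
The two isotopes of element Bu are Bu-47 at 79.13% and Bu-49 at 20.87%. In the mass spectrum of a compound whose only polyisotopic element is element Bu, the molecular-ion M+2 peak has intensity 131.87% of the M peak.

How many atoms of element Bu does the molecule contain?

5

With n Bu atoms, P(M+2)/P(M) = C(n,1)·p^(n−1)q / p^n = n·q/p = n · 0.2087/0.7913.
n = 1.3187 × 0.7913/0.2087 = 5.00 ≈ 5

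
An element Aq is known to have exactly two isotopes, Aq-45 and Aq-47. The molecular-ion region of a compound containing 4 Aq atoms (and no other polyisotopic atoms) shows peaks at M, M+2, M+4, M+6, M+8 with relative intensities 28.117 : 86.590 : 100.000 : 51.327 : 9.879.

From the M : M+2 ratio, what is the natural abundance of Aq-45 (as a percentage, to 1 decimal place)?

56.5%

If p is the fraction of Aq that is Aq-45, then I(M+2)/I(M) = [C(4,1)·p^3·(1−p)] / p^4 = 4·(1−p)/p = 86.590/28.117 = 3.0796
(1−p)/p = 3.0796/4 = 0.7699  ⇒  p = 1/(1 + 0.7699) = 0.5650
Aq-45: 56.5%, Aq-47: 43.5%.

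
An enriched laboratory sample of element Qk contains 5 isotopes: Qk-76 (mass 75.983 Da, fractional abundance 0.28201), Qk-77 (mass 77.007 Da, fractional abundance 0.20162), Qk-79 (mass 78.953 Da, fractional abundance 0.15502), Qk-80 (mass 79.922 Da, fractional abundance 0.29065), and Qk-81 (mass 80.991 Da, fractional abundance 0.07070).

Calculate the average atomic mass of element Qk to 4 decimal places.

78.1488 Da

Weight each isotope mass by its fractional abundance: 0.28201 × 75.983 + 0.20162 × 77.007 + 0.15502 × 78.953 + 0.29065 × 79.922 + 0.07070 × 80.991
= 21.42797 + 15.52615 + 12.23929 + 23.22933 + 5.72606 = 78.14880 Da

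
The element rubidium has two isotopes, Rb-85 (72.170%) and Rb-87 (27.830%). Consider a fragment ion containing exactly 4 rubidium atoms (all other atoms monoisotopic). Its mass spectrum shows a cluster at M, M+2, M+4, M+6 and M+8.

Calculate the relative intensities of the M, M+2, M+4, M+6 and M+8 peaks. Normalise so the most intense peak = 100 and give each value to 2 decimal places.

Each Rb atom is independently Rb-85 (p = 0.72170) or Rb-87 (q = 0.27830); the cluster is the binomial expansion (p + q)^4.
P(M) = 0.72170^4 = 0.271286
P(M+2) = 4 × 0.72170^3 × 0.27830^1 = 0.418450
P(M+4) = 6 × 0.72170^2 × 0.27830^2 = 0.242042
P(M+6) = 4 × 0.72170^1 × 0.27830^3 = 0.062224
P(M+8) = 0.27830^4 = 0.005999
The M+2 peak is largest (0.418450); scaling to 100 gives 64.83 : 100.00 : 57.84 : 14.87 : 1.43.

64.83 : 100.00 : 57.84 : 14.87 : 1.43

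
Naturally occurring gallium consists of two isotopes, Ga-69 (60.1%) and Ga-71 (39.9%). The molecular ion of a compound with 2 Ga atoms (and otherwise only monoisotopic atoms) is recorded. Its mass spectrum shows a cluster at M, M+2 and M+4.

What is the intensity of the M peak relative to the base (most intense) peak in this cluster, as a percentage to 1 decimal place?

75.3%

(0.601 + 0.399)^2 gives M 0.3612, M+2 0.4796, M+4 0.1592; the largest is M+2.
P(M+2) = C(2,1) × 0.601^1 × 0.399^1 = 2 × 0.6010 × 0.3990 = 0.479598 (base)
P(M) = C(2,0) × 0.601^2 × 0.399^0 = 1 × 0.361201 × 1.0000 = 0.361201
Relative intensity = 0.361201 / 0.479598 × 100 = 75.3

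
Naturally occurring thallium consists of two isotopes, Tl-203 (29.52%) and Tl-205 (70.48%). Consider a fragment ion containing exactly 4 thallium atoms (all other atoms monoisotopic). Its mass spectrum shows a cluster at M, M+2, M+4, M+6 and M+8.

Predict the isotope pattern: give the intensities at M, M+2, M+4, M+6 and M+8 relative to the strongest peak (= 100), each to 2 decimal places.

1.84 : 17.54 : 62.83 : 100.00 : 59.69

Each Tl atom is independently Tl-203 (p = 0.2952) or Tl-205 (q = 0.7048); the cluster is the binomial expansion (p + q)^4.
P(M) = 0.2952^4 = 0.007594
P(M+2) = 4 × 0.2952^3 × 0.7048^1 = 0.072523
P(M+4) = 6 × 0.2952^2 × 0.7048^2 = 0.259726
P(M+6) = 4 × 0.2952^1 × 0.7048^3 = 0.413403
P(M+8) = 0.7048^4 = 0.246754
The M+6 peak is largest (0.413403); scaling to 100 gives 1.84 : 17.54 : 62.83 : 100.00 : 59.69.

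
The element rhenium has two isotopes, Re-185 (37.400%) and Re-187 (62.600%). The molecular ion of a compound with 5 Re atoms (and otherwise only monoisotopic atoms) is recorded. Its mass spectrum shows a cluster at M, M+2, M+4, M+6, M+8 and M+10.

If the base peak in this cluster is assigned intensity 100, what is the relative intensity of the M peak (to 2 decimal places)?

Binomial terms of (0.37400 + 0.62600)^5: M 0.0073, M+2 0.0612, M+4 0.2050, M+6 0.3431, M+8 0.2872, M+10 0.0961 → M+6 is the base peak.
P(M+6) = C(5,3) × 0.37400^2 × 0.62600^3 = 10 × 0.139876 × 0.24531438 = 0.343136 (base)
P(M) = C(5,0) × 0.37400^5 × 0.62600^0 = 1 × 0.00731742 × 1.0000 = 0.007317
Relative intensity = 0.007317 / 0.343136 × 100 = 2.13

2.13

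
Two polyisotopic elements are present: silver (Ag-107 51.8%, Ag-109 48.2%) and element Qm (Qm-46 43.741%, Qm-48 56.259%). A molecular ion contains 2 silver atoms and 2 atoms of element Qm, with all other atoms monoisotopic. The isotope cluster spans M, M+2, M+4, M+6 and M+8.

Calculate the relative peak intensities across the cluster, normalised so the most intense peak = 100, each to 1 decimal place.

Silver pattern (n=2): 0.268324 : 0.499352 : 0.232324
Element Qm pattern (n=2): 0.19132751 : 0.49216498 : 0.31650751
Convolve the two distributions (both contribute in 2-u steps):
  M: 0.268324×0.19132751 = 0.051338
  M+2: 0.268324×0.49216498 + 0.499352×0.19132751 = 0.227599
  M+4: 0.268324×0.31650751 + 0.499352×0.49216498 + 0.232324×0.19132751 = 0.375140
  M+6: 0.499352×0.31650751 + 0.232324×0.49216498 = 0.272390
  M+8: 0.232324×0.31650751 = 0.073532
Scale to base peak (0.375140) = 100: 13.7 : 60.7 : 100.0 : 72.6 : 19.6

13.7 : 60.7 : 100.0 : 72.6 : 19.6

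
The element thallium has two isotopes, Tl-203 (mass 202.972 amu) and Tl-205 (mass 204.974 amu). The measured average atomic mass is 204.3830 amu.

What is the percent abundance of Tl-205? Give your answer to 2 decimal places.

70.48%

With x = fraction of Tl-203 (so Tl-205 is 1 − x):
202.972·x + 204.974·(1 − x) = 204.3830
(202.972 − 204.974)·x = 204.3830 − 204.974
x = -0.5910 / -2.002 = 0.29520 → 29.52% Tl-203, 70.48% Tl-205.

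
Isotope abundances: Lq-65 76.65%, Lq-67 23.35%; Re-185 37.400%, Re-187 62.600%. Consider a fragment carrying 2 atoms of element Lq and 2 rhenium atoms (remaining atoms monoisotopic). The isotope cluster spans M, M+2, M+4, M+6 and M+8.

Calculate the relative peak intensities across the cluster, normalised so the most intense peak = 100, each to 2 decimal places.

Element Lq pattern (n=2): 0.58752225 : 0.3579555 : 0.05452225
Rhenium pattern (n=2): 0.139876 : 0.468248 : 0.391876
Convolve the two distributions (both contribute in 2-u steps):
  M: 0.58752225×0.139876 = 0.082180
  M+2: 0.58752225×0.468248 + 0.3579555×0.139876 = 0.325176
  M+4: 0.58752225×0.391876 + 0.3579555×0.468248 + 0.05452225×0.139876 = 0.405474
  M+6: 0.3579555×0.391876 + 0.05452225×0.468248 = 0.165804
  M+8: 0.05452225×0.391876 = 0.021366
Scale to base peak (0.405474) = 100: 20.27 : 80.20 : 100.00 : 40.89 : 5.27

20.27 : 80.20 : 100.00 : 40.89 : 5.27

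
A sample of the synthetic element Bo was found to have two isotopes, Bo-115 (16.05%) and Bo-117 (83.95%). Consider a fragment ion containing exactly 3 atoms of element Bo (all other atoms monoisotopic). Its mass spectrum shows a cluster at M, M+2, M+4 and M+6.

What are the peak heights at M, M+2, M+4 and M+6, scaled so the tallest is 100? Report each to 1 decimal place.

Expanding (0.1605 + 0.8395)^3:
P(M) = 0.1605^3 = 0.004135
P(M+2) = 3 × 0.1605^2 × 0.8395^1 = 0.064877
P(M+4) = 3 × 0.1605^1 × 0.8395^2 = 0.339342
P(M+6) = 0.8395^3 = 0.591646
The M+6 peak is largest (0.591646); scaling to 100 gives 0.7 : 11.0 : 57.4 : 100.0.

0.7 : 11.0 : 57.4 : 100.0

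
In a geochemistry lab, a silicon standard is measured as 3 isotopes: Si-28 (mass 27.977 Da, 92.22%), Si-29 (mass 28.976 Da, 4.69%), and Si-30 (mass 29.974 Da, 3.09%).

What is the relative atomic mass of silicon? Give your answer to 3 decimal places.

28.086 Da

Average mass = Σ (abundance × isotope mass) = 0.9222 × 27.977 + 0.0469 × 28.976 + 0.0309 × 29.974
= 25.8004 + 1.3590 + 0.9262 = 28.0856 Da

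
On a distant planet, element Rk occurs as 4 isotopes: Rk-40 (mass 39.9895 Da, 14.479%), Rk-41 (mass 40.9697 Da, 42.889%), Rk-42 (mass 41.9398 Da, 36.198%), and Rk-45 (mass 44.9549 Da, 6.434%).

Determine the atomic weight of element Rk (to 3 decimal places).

41.435 Da

Average mass = Σ (abundance × isotope mass) = 0.14479 × 39.9895 + 0.42889 × 40.9697 + 0.36198 × 41.9398 + 0.06434 × 44.9549
= 5.79008 + 17.57149 + 15.18137 + 2.89240 = 41.43534 Da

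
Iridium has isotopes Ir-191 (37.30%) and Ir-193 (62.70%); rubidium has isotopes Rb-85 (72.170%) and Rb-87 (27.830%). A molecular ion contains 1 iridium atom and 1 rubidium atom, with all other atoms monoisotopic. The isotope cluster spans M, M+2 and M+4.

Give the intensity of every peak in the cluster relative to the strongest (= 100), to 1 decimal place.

48.4 : 100.0 : 31.4

Iridium pattern (n=1): 0.3730 : 0.6270
Rubidium pattern (n=1): 0.7217 : 0.2783
Convolve the two distributions (both contribute in 2-u steps):
  M: 0.3730×0.7217 = 0.269194
  M+2: 0.3730×0.2783 + 0.6270×0.7217 = 0.556312
  M+4: 0.6270×0.2783 = 0.174494
Scale to base peak (0.556312) = 100: 48.4 : 100.0 : 31.4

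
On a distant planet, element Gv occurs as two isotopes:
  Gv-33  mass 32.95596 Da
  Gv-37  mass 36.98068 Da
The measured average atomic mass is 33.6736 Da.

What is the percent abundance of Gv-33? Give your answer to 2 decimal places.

82.17%

Let x be the fractional abundance of Gv-33; then Gv-37 has abundance 1 − x.
32.95596·x + 36.98068·(1 − x) = 33.6736
(32.95596 − 36.98068)·x = 33.6736 − 36.98068
x = -3.30708 / -4.02472 = 0.82169 → 82.17% Gv-33, 17.83% Gv-37.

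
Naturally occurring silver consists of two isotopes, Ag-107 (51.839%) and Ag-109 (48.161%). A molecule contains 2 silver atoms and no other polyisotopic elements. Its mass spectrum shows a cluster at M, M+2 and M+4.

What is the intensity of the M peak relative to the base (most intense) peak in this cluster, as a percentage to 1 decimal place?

Binomial terms of (0.51839 + 0.48161)^2: M 0.2687, M+2 0.4993, M+4 0.2319 → M+2 is the base peak.
P(M+2) = C(2,1) × 0.51839^1 × 0.48161^1 = 2 × 0.51839 × 0.48161 = 0.499324 (base)
P(M) = C(2,0) × 0.51839^2 × 0.48161^0 = 1 × 0.26872819 × 1.0000 = 0.268728
Relative intensity = 0.268728 / 0.499324 × 100 = 53.8

53.8%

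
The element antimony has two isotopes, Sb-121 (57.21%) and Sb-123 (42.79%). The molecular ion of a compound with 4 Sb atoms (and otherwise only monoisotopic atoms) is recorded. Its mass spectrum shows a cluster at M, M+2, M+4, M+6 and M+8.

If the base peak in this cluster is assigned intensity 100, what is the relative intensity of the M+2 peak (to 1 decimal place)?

89.1

Term probabilities: M 0.1071, M+2 0.3205, M+4 0.3596, M+6 0.1793, M+8 0.0335. Base peak = M+4.
P(M+4) = C(4,2) × 0.5721^2 × 0.4279^2 = 6 × 0.32729841 × 0.18309841 = 0.359567 (base)
P(M+2) = C(4,1) × 0.5721^3 × 0.4279^1 = 4 × 0.18724742 × 0.4279 = 0.320493
Relative intensity = 0.320493 / 0.359567 × 100 = 89.1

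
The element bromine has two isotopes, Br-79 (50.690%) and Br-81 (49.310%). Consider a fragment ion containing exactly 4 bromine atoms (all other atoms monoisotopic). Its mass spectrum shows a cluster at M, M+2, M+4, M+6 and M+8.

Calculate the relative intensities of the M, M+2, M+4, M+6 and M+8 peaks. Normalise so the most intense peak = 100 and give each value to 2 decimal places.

Expanding (0.50690 + 0.49310)^4:
P(M) = 0.50690^4 = 0.066022
P(M+2) = 4 × 0.50690^3 × 0.49310^1 = 0.256899
P(M+4) = 6 × 0.50690^2 × 0.49310^2 = 0.374857
P(M+6) = 4 × 0.50690^1 × 0.49310^3 = 0.243101
P(M+8) = 0.49310^4 = 0.059121
The M+4 peak is largest (0.374857); scaling to 100 gives 17.61 : 68.53 : 100.00 : 64.85 : 15.77.

17.61 : 68.53 : 100.00 : 64.85 : 15.77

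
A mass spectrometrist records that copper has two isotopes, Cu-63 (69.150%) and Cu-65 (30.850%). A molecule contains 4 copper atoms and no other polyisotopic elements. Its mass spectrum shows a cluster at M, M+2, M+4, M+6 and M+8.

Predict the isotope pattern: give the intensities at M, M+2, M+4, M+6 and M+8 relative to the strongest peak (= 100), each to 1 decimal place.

The 4 Cu atoms are independent, so intensities follow the terms of (0.69150 + 0.30850)^4.
P(M) = 0.69150^4 = 0.228649
P(M+2) = 4 × 0.69150^3 × 0.30850^1 = 0.408030
P(M+4) = 6 × 0.69150^2 × 0.30850^2 = 0.273052
P(M+6) = 4 × 0.69150^1 × 0.30850^3 = 0.081212
P(M+8) = 0.30850^4 = 0.009058
The M+2 peak is largest (0.408030); scaling to 100 gives 56.0 : 100.0 : 66.9 : 19.9 : 2.2.

56.0 : 100.0 : 66.9 : 19.9 : 2.2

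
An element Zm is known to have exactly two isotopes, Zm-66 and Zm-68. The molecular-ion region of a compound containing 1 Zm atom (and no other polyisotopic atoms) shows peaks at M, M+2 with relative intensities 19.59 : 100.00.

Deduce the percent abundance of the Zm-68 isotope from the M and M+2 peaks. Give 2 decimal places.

Let p = fractional abundance of Zm-66. I(M+2)/I(M) = [C(1,1)·p^0·(1−p)] / p^1 = 1·(1−p)/p = 100.00/19.59 = 5.1046
(1−p)/p = 5.1046/1 = 5.1046  ⇒  p = 1/(1 + 5.1046) = 0.1638
Zm-66: 16.38%, Zm-68: 83.62%.

83.62%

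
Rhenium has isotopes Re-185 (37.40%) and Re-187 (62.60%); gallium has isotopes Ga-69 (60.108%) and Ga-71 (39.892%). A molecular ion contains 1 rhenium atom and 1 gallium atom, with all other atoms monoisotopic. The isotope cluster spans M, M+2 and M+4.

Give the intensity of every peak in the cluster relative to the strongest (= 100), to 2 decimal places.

42.78 : 100.00 : 47.52

Rhenium pattern (n=1): 0.3740 : 0.6260
Gallium pattern (n=1): 0.60108 : 0.39892
Convolve the two distributions (both contribute in 2-u steps):
  M: 0.3740×0.60108 = 0.224804
  M+2: 0.3740×0.39892 + 0.6260×0.60108 = 0.525472
  M+4: 0.6260×0.39892 = 0.249724
Scale to base peak (0.525472) = 100: 42.78 : 100.00 : 47.52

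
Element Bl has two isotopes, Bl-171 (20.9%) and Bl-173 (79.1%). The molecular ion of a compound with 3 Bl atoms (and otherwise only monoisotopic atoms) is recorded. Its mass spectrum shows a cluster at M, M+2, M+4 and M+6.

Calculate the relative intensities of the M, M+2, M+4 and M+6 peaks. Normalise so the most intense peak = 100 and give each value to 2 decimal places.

The 3 Bl atoms are independent, so intensities follow the terms of (0.209 + 0.791)^3.
P(M) = 0.209^3 = 0.009129
P(M+2) = 3 × 0.209^2 × 0.791^1 = 0.103655
P(M+4) = 3 × 0.209^1 × 0.791^2 = 0.392302
P(M+6) = 0.791^3 = 0.494914
The M+6 peak is largest (0.494914); scaling to 100 gives 1.84 : 20.94 : 79.27 : 100.00.

1.84 : 20.94 : 79.27 : 100.00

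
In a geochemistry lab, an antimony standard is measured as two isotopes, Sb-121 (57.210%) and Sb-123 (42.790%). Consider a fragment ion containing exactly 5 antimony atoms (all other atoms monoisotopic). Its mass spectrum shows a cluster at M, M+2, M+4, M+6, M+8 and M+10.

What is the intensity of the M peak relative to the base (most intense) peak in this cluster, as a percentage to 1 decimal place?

17.9%

Binomial terms of (0.57210 + 0.42790)^5: M 0.0613, M+2 0.2292, M+4 0.3428, M+6 0.2564, M+8 0.0959, M+10 0.0143 → M+4 is the base peak.
P(M+4) = C(5,2) × 0.57210^3 × 0.42790^2 = 10 × 0.18724742 × 0.18309841 = 0.342847 (base)
P(M) = C(5,0) × 0.57210^5 × 0.42790^0 = 1 × 0.06128578 × 1.0000 = 0.061286
Relative intensity = 0.061286 / 0.342847 × 100 = 17.9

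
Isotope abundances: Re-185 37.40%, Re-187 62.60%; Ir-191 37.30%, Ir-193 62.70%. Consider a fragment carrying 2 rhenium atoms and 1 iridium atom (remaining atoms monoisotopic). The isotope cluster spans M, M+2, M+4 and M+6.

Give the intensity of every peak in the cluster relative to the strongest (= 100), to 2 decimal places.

Rhenium pattern (n=2): 0.139876 : 0.468248 : 0.391876
Iridium pattern (n=1): 0.3730 : 0.6270
Convolve the two distributions (both contribute in 2-u steps):
  M: 0.139876×0.3730 = 0.052174
  M+2: 0.139876×0.6270 + 0.468248×0.3730 = 0.262359
  M+4: 0.468248×0.6270 + 0.391876×0.3730 = 0.439761
  M+6: 0.391876×0.6270 = 0.245706
Scale to base peak (0.439761) = 100: 11.86 : 59.66 : 100.00 : 55.87

11.86 : 59.66 : 100.00 : 55.87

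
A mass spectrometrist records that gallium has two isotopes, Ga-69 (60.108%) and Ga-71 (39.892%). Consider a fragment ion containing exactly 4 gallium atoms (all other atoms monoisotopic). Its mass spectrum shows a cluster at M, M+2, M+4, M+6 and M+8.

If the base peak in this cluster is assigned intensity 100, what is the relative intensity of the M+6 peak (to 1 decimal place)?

44.0

(0.60108 + 0.39892)^4 gives M 0.1305, M+2 0.3465, M+4 0.3450, M+6 0.1526, M+8 0.0253; the largest is M+2.
P(M+2) = C(4,1) × 0.60108^3 × 0.39892^1 = 4 × 0.2171685 × 0.39892 = 0.346531 (base)
P(M+6) = C(4,3) × 0.60108^1 × 0.39892^3 = 4 × 0.60108 × 0.063483 = 0.152633
Relative intensity = 0.152633 / 0.346531 × 100 = 44.0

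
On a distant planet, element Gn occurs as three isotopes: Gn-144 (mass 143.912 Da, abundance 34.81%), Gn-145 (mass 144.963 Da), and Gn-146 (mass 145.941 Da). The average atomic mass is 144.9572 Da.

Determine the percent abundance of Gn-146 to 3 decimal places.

Let x and y be the fractions of Gn-145 and Gn-146. Then x + y = 1 − 0.3481 = 0.6519 and 144.963x + 145.941y = 144.9572 − 0.3481×143.912 = 94.8614328.
Substituting: 144.963x + 145.941(0.6519 − x) = 94.8614328
(144.963 − 145.941)x = -0.2775051  ⇒  x = 0.28375, y = 0.36815
Gn-145: 28.375%, Gn-146: 36.815%.

36.815%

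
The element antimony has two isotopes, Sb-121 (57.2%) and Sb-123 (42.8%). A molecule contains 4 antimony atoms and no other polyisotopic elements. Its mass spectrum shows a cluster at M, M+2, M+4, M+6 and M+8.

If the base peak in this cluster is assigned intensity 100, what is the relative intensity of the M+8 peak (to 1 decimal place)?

Binomial terms of (0.572 + 0.428)^4: M 0.1070, M+2 0.3204, M+4 0.3596, M+6 0.1794, M+8 0.0336 → M+4 is the base peak.
P(M+4) = C(4,2) × 0.572^2 × 0.428^2 = 6 × 0.327184 × 0.183184 = 0.359609 (base)
P(M+8) = C(4,4) × 0.572^0 × 0.428^4 = 1 × 1.0000 × 0.03355638 = 0.033556
Relative intensity = 0.033556 / 0.359609 × 100 = 9.3

9.3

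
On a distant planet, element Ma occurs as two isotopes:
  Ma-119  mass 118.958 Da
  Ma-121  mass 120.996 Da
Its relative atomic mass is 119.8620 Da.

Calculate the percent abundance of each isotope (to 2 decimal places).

With x = fraction of Ma-119 (so Ma-121 is 1 − x):
118.958·x + 120.996·(1 − x) = 119.8620
(118.958 − 120.996)·x = 119.8620 − 120.996
x = -1.1340 / -2.038 = 0.55643 → 55.64% Ma-119, 44.36% Ma-121.

Ma-119: 55.64%, Ma-121: 44.36%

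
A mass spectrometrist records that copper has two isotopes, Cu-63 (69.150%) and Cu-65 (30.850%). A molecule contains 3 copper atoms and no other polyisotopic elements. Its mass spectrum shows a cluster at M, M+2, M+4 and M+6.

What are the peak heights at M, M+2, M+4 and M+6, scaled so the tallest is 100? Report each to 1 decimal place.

74.7 : 100.0 : 44.6 : 6.6

Each Cu atom is independently Cu-63 (p = 0.69150) or Cu-65 (q = 0.30850); the cluster is the binomial expansion (p + q)^3.
P(M) = 0.69150^3 = 0.330656
P(M+2) = 3 × 0.69150^2 × 0.30850^1 = 0.442548
P(M+4) = 3 × 0.69150^1 × 0.30850^2 = 0.197435
P(M+6) = 0.30850^3 = 0.029361
The M+2 peak is largest (0.442548); scaling to 100 gives 74.7 : 100.0 : 44.6 : 6.6.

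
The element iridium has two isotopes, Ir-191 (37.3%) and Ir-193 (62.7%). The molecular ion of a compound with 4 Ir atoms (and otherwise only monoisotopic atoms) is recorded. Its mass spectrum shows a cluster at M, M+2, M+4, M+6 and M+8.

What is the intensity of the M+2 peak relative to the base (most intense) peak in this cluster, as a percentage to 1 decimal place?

(0.373 + 0.627)^4 gives M 0.0194, M+2 0.1302, M+4 0.3282, M+6 0.3678, M+8 0.1546; the largest is M+6.
P(M+6) = C(4,3) × 0.373^1 × 0.627^3 = 4 × 0.3730 × 0.24649188 = 0.367766 (base)
P(M+2) = C(4,1) × 0.373^3 × 0.627^1 = 4 × 0.05189512 × 0.6270 = 0.130153
Relative intensity = 0.130153 / 0.367766 × 100 = 35.4

35.4%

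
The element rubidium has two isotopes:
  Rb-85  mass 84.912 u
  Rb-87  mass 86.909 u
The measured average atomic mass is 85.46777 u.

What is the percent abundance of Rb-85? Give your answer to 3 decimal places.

72.170%

With x = fraction of Rb-85 (so Rb-87 is 1 − x):
84.912·x + 86.909·(1 − x) = 85.46777
(84.912 − 86.909)·x = 85.46777 − 86.909
x = -1.44123 / -1.997 = 0.72170 → 72.170% Rb-85, 27.830% Rb-87.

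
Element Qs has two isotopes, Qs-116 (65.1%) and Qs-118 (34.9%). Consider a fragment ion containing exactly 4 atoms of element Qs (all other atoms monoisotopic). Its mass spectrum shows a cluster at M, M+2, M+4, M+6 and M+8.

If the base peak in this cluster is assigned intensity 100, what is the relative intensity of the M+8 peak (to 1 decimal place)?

Binomial terms of (0.651 + 0.349)^4: M 0.1796, M+2 0.3851, M+4 0.3097, M+6 0.1107, M+8 0.0148 → M+2 is the base peak.
P(M+2) = C(4,1) × 0.651^3 × 0.349^1 = 4 × 0.27589445 × 0.3490 = 0.385149 (base)
P(M+8) = C(4,4) × 0.651^0 × 0.349^4 = 1 × 1.0000 × 0.01483548 = 0.014835
Relative intensity = 0.014835 / 0.385149 × 100 = 3.9

3.9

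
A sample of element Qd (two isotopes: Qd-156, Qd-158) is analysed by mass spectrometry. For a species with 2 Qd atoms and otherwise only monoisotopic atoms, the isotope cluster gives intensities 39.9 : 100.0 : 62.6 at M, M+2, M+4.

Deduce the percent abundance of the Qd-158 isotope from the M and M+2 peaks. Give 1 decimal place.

Let p = fractional abundance of Qd-156. I(M+2)/I(M) = [C(2,1)·p^1·(1−p)] / p^2 = 2·(1−p)/p = 100.0/39.9 = 2.5063
(1−p)/p = 2.5063/2 = 1.2531  ⇒  p = 1/(1 + 1.2531) = 0.4438
Qd-156: 44.4%, Qd-158: 55.6%.

55.6%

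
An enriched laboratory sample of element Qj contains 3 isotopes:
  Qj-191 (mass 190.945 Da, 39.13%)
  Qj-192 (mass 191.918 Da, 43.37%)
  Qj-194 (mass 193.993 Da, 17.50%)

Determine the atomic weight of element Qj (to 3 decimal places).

Weight each isotope mass by its fractional abundance: 0.3913 × 190.945 + 0.4337 × 191.918 + 0.1750 × 193.993
= 74.7168 + 83.2348 + 33.9488 = 191.9004 Da

191.900 Da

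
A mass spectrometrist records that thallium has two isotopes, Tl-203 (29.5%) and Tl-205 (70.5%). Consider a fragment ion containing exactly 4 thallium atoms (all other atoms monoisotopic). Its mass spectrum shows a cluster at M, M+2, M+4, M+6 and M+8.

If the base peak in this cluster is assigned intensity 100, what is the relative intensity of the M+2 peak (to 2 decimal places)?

17.51

(0.295 + 0.705)^4 gives M 0.0076, M+2 0.0724, M+4 0.2595, M+6 0.4135, M+8 0.2470; the largest is M+6.
P(M+6) = C(4,3) × 0.295^1 × 0.705^3 = 4 × 0.2950 × 0.35040263 = 0.413475 (base)
P(M+2) = C(4,1) × 0.295^3 × 0.705^1 = 4 × 0.02567237 × 0.7050 = 0.072396
Relative intensity = 0.072396 / 0.413475 × 100 = 17.51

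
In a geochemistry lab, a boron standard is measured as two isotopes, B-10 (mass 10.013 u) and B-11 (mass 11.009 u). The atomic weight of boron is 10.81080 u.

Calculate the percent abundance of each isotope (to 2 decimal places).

B-10: 19.90%, B-11: 80.10%

Writing the weighted mean with unknown fraction x of B-10:
10.013·x + 11.009·(1 − x) = 10.81080
(10.013 − 11.009)·x = 10.81080 − 11.009
x = -0.19820 / -0.996 = 0.19900 → 19.90% B-10, 80.10% B-11.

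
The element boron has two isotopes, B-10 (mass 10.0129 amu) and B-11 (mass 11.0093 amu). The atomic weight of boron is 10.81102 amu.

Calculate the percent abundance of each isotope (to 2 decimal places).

B-10: 19.90%, B-11: 80.10%

Writing the weighted mean with unknown fraction x of B-10:
10.0129·x + 11.0093·(1 − x) = 10.81102
(10.0129 − 11.0093)·x = 10.81102 − 11.0093
x = -0.19828 / -0.9964 = 0.19900 → 19.90% B-10, 80.10% B-11.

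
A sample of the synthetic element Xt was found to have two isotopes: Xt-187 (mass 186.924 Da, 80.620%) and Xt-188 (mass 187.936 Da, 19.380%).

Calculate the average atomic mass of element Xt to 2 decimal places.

187.12 Da

Average mass = Σ (abundance × isotope mass) = 0.80620 × 186.924 + 0.19380 × 187.936
= 150.6981 + 36.4220 = 187.1201 Da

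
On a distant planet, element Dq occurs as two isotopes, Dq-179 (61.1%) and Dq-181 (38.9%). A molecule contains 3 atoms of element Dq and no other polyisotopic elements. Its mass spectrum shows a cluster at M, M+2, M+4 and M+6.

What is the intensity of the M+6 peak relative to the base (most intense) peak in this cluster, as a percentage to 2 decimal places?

Term probabilities: M 0.2281, M+2 0.4357, M+4 0.2774, M+6 0.0589. Base peak = M+2.
P(M+2) = C(3,1) × 0.611^2 × 0.389^1 = 3 × 0.373321 × 0.3890 = 0.435666 (base)
P(M+6) = C(3,3) × 0.611^0 × 0.389^3 = 1 × 1.0000 × 0.05886387 = 0.058864
Relative intensity = 0.058864 / 0.435666 × 100 = 13.51

13.51%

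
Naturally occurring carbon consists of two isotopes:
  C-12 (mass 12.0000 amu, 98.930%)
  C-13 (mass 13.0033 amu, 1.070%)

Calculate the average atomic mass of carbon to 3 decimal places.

Ar = Σ fᵢ·mᵢ = 0.98930 × 12.0000 + 0.01070 × 13.0033
= 11.87160 + 0.13914 = 12.01074 amu

12.011 amu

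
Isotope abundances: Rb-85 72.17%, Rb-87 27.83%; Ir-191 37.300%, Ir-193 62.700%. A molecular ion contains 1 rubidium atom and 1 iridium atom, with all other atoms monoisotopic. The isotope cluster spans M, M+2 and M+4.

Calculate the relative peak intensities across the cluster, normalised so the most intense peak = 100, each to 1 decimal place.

Rubidium pattern (n=1): 0.7217 : 0.2783
Iridium pattern (n=1): 0.3730 : 0.6270
Convolve the two distributions (both contribute in 2-u steps):
  M: 0.7217×0.3730 = 0.269194
  M+2: 0.7217×0.6270 + 0.2783×0.3730 = 0.556312
  M+4: 0.2783×0.6270 = 0.174494
Scale to base peak (0.556312) = 100: 48.4 : 100.0 : 31.4

48.4 : 100.0 : 31.4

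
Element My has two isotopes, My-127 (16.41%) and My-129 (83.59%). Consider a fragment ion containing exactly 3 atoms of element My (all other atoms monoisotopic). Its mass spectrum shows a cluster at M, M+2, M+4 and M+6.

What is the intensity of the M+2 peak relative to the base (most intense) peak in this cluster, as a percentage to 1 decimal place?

Term probabilities: M 0.0044, M+2 0.0675, M+4 0.3440, M+6 0.5841. Base peak = M+6.
P(M+6) = C(3,3) × 0.1641^0 × 0.8359^3 = 1 × 1.0000 × 0.58406741 = 0.584067 (base)
P(M+2) = C(3,1) × 0.1641^2 × 0.8359^1 = 3 × 0.02692881 × 0.8359 = 0.067529
Relative intensity = 0.067529 / 0.584067 × 100 = 11.6

11.6%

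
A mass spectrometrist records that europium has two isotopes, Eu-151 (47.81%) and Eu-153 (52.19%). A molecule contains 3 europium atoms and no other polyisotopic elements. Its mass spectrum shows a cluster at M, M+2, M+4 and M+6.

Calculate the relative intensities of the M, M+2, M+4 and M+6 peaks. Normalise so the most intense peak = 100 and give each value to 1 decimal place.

28.0 : 91.6 : 100.0 : 36.4

Expanding (0.4781 + 0.5219)^3:
P(M) = 0.4781^3 = 0.109284
P(M+2) = 3 × 0.4781^2 × 0.5219^1 = 0.357887
P(M+4) = 3 × 0.4781^1 × 0.5219^2 = 0.390674
P(M+6) = 0.5219^3 = 0.142155
The M+4 peak is largest (0.390674); scaling to 100 gives 28.0 : 91.6 : 100.0 : 36.4.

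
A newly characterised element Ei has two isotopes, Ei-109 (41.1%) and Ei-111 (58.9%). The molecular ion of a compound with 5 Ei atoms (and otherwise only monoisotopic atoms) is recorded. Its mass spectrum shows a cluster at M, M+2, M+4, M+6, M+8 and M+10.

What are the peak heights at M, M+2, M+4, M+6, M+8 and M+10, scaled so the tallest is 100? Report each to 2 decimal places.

Each Ei atom is independently Ei-109 (p = 0.411) or Ei-111 (q = 0.589); the cluster is the binomial expansion (p + q)^5.
P(M) = 0.411^5 = 0.011728
P(M+2) = 5 × 0.411^4 × 0.589^1 = 0.084034
P(M+4) = 10 × 0.411^3 × 0.589^2 = 0.240855
P(M+6) = 10 × 0.411^2 × 0.589^3 = 0.345167
P(M+8) = 5 × 0.411^1 × 0.589^4 = 0.247328
P(M+10) = 0.589^5 = 0.070889
The M+6 peak is largest (0.345167); scaling to 100 gives 3.40 : 24.35 : 69.78 : 100.00 : 71.65 : 20.54.

3.40 : 24.35 : 69.78 : 100.00 : 71.65 : 20.54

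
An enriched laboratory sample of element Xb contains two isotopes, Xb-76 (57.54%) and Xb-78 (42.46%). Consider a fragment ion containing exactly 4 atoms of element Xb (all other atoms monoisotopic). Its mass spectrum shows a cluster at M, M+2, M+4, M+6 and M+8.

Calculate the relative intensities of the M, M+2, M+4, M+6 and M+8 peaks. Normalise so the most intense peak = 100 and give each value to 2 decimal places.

30.61 : 90.34 : 100.00 : 49.19 : 9.08

Expanding (0.5754 + 0.4246)^4:
P(M) = 0.5754^4 = 0.109617
P(M+2) = 4 × 0.5754^3 × 0.4246^1 = 0.323556
P(M+4) = 6 × 0.5754^2 × 0.4246^2 = 0.358138
P(M+6) = 4 × 0.5754^1 × 0.4246^3 = 0.176185
P(M+8) = 0.4246^4 = 0.032503
The M+4 peak is largest (0.358138); scaling to 100 gives 30.61 : 90.34 : 100.00 : 49.19 : 9.08.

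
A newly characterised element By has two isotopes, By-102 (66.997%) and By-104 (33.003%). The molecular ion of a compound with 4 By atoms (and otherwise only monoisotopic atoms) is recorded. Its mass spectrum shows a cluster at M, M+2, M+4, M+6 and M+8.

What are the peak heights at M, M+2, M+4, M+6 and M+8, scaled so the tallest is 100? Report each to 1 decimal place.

Expanding (0.66997 + 0.33003)^4:
P(M) = 0.66997^4 = 0.201475
P(M+2) = 4 × 0.66997^3 × 0.33003^1 = 0.396990
P(M+4) = 6 × 0.66997^2 × 0.33003^2 = 0.293338
P(M+6) = 4 × 0.66997^1 × 0.33003^3 = 0.096333
P(M+8) = 0.33003^4 = 0.011864
The M+2 peak is largest (0.396990); scaling to 100 gives 50.8 : 100.0 : 73.9 : 24.3 : 3.0.

50.8 : 100.0 : 73.9 : 24.3 : 3.0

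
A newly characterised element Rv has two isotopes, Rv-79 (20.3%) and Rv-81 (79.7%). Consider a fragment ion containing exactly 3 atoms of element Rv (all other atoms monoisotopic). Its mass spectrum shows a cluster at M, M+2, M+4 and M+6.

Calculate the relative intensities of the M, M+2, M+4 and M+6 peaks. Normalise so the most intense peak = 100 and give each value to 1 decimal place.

Each Rv atom is independently Rv-79 (p = 0.203) or Rv-81 (q = 0.797); the cluster is the binomial expansion (p + q)^3.
P(M) = 0.203^3 = 0.008365
P(M+2) = 3 × 0.203^2 × 0.797^1 = 0.098531
P(M+4) = 3 × 0.203^1 × 0.797^2 = 0.386842
P(M+6) = 0.797^3 = 0.506262
The M+6 peak is largest (0.506262); scaling to 100 gives 1.7 : 19.5 : 76.4 : 100.0.

1.7 : 19.5 : 76.4 : 100.0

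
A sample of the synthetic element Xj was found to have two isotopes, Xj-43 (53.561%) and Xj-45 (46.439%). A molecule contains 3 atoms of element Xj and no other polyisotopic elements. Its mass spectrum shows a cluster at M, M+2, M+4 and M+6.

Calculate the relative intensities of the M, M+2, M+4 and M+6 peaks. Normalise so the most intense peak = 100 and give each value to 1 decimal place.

38.4 : 100.0 : 86.7 : 25.1

The 3 Xj atoms are independent, so intensities follow the terms of (0.53561 + 0.46439)^3.
P(M) = 0.53561^3 = 0.153655
P(M+2) = 3 × 0.53561^2 × 0.46439^1 = 0.399670
P(M+4) = 3 × 0.53561^1 × 0.46439^2 = 0.346526
P(M+6) = 0.46439^3 = 0.100149
The M+2 peak is largest (0.399670); scaling to 100 gives 38.4 : 100.0 : 86.7 : 25.1.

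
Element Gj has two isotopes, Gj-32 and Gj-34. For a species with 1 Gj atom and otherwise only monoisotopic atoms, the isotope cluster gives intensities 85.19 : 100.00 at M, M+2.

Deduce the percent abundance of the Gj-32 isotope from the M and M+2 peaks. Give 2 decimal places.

46.00%

If p is the fraction of Gj that is Gj-32, then I(M+2)/I(M) = [C(1,1)·p^0·(1−p)] / p^1 = 1·(1−p)/p = 100.00/85.19 = 1.1738
(1−p)/p = 1.1738/1 = 1.1738  ⇒  p = 1/(1 + 1.1738) = 0.4600
Gj-32: 46.00%, Gj-34: 54.00%.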